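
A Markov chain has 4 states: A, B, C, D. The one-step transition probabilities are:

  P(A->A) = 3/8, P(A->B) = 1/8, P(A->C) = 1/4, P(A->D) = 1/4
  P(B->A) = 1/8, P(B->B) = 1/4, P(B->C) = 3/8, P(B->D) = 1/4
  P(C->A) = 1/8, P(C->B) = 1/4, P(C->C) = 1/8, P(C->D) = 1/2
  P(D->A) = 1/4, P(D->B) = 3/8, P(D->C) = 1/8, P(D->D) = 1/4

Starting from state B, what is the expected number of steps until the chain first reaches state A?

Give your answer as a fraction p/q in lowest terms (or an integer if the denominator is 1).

Let h_i = expected steps to first reach A from state i.
Boundary: h_A = 0.
First-step equations for the other states:
  h_B = 1 + 1/8*h_A + 1/4*h_B + 3/8*h_C + 1/4*h_D
  h_C = 1 + 1/8*h_A + 1/4*h_B + 1/8*h_C + 1/2*h_D
  h_D = 1 + 1/4*h_A + 3/8*h_B + 1/8*h_C + 1/4*h_D

Substituting h_A = 0 and rearranging gives the linear system (I - Q) h = 1:
  [3/4, -3/8, -1/4] . (h_B, h_C, h_D) = 1
  [-1/4, 7/8, -1/2] . (h_B, h_C, h_D) = 1
  [-3/8, -1/8, 3/4] . (h_B, h_C, h_D) = 1

Solving yields:
  h_B = 336/55
  h_C = 328/55
  h_D = 296/55

Starting state is B, so the expected hitting time is h_B = 336/55.

Answer: 336/55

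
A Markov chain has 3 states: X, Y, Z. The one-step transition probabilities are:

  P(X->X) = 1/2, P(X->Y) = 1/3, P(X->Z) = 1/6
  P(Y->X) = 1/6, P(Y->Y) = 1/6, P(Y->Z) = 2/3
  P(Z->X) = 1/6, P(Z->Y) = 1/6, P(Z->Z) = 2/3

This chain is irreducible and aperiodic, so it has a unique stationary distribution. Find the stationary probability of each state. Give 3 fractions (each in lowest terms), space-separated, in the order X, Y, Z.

The stationary distribution satisfies pi = pi * P, i.e.:
  pi_X = 1/2*pi_X + 1/6*pi_Y + 1/6*pi_Z
  pi_Y = 1/3*pi_X + 1/6*pi_Y + 1/6*pi_Z
  pi_Z = 1/6*pi_X + 2/3*pi_Y + 2/3*pi_Z
with normalization: pi_X + pi_Y + pi_Z = 1.

Using the first 2 balance equations plus normalization, the linear system A*pi = b is:
  [-1/2, 1/6, 1/6] . pi = 0
  [1/3, -5/6, 1/6] . pi = 0
  [1, 1, 1] . pi = 1

Solving yields:
  pi_X = 1/4
  pi_Y = 5/24
  pi_Z = 13/24

Verification (pi * P):
  1/4*1/2 + 5/24*1/6 + 13/24*1/6 = 1/4 = pi_X  (ok)
  1/4*1/3 + 5/24*1/6 + 13/24*1/6 = 5/24 = pi_Y  (ok)
  1/4*1/6 + 5/24*2/3 + 13/24*2/3 = 13/24 = pi_Z  (ok)

Answer: 1/4 5/24 13/24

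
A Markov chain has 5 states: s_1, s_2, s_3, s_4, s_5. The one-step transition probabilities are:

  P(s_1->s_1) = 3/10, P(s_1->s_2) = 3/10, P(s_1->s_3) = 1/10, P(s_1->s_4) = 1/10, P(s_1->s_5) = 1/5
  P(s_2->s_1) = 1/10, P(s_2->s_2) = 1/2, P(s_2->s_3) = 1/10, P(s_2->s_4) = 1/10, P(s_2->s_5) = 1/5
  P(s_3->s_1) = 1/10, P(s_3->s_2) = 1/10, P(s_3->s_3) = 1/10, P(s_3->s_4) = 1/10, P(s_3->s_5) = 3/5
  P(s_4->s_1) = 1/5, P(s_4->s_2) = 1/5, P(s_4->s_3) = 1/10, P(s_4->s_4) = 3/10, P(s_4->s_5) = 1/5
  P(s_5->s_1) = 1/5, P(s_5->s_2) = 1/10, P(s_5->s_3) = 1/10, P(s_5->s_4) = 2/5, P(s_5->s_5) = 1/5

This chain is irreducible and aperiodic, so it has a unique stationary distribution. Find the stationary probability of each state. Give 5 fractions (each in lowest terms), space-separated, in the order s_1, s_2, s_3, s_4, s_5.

Answer: 291/1600 421/1600 1/10 43/200 6/25

Derivation:
The stationary distribution satisfies pi = pi * P, i.e.:
  pi_s_1 = 3/10*pi_s_1 + 1/10*pi_s_2 + 1/10*pi_s_3 + 1/5*pi_s_4 + 1/5*pi_s_5
  pi_s_2 = 3/10*pi_s_1 + 1/2*pi_s_2 + 1/10*pi_s_3 + 1/5*pi_s_4 + 1/10*pi_s_5
  pi_s_3 = 1/10*pi_s_1 + 1/10*pi_s_2 + 1/10*pi_s_3 + 1/10*pi_s_4 + 1/10*pi_s_5
  pi_s_4 = 1/10*pi_s_1 + 1/10*pi_s_2 + 1/10*pi_s_3 + 3/10*pi_s_4 + 2/5*pi_s_5
  pi_s_5 = 1/5*pi_s_1 + 1/5*pi_s_2 + 3/5*pi_s_3 + 1/5*pi_s_4 + 1/5*pi_s_5
with normalization: pi_s_1 + pi_s_2 + pi_s_3 + pi_s_4 + pi_s_5 = 1.

Using the first 4 balance equations plus normalization, the linear system A*pi = b is:
  [-7/10, 1/10, 1/10, 1/5, 1/5] . pi = 0
  [3/10, -1/2, 1/10, 1/5, 1/10] . pi = 0
  [1/10, 1/10, -9/10, 1/10, 1/10] . pi = 0
  [1/10, 1/10, 1/10, -7/10, 2/5] . pi = 0
  [1, 1, 1, 1, 1] . pi = 1

Solving yields:
  pi_s_1 = 291/1600
  pi_s_2 = 421/1600
  pi_s_3 = 1/10
  pi_s_4 = 43/200
  pi_s_5 = 6/25

Verification (pi * P):
  291/1600*3/10 + 421/1600*1/10 + 1/10*1/10 + 43/200*1/5 + 6/25*1/5 = 291/1600 = pi_s_1  (ok)
  291/1600*3/10 + 421/1600*1/2 + 1/10*1/10 + 43/200*1/5 + 6/25*1/10 = 421/1600 = pi_s_2  (ok)
  291/1600*1/10 + 421/1600*1/10 + 1/10*1/10 + 43/200*1/10 + 6/25*1/10 = 1/10 = pi_s_3  (ok)
  291/1600*1/10 + 421/1600*1/10 + 1/10*1/10 + 43/200*3/10 + 6/25*2/5 = 43/200 = pi_s_4  (ok)
  291/1600*1/5 + 421/1600*1/5 + 1/10*3/5 + 43/200*1/5 + 6/25*1/5 = 6/25 = pi_s_5  (ok)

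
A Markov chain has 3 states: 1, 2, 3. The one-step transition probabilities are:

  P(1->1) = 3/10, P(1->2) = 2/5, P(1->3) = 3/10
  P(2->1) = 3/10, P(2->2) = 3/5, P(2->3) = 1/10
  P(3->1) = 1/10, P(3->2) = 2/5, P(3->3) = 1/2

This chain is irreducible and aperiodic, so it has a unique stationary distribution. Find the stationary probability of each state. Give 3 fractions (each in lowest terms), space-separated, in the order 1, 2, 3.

Answer: 1/4 1/2 1/4

Derivation:
The stationary distribution satisfies pi = pi * P, i.e.:
  pi_1 = 3/10*pi_1 + 3/10*pi_2 + 1/10*pi_3
  pi_2 = 2/5*pi_1 + 3/5*pi_2 + 2/5*pi_3
  pi_3 = 3/10*pi_1 + 1/10*pi_2 + 1/2*pi_3
with normalization: pi_1 + pi_2 + pi_3 = 1.

Using the first 2 balance equations plus normalization, the linear system A*pi = b is:
  [-7/10, 3/10, 1/10] . pi = 0
  [2/5, -2/5, 2/5] . pi = 0
  [1, 1, 1] . pi = 1

Solving yields:
  pi_1 = 1/4
  pi_2 = 1/2
  pi_3 = 1/4

Verification (pi * P):
  1/4*3/10 + 1/2*3/10 + 1/4*1/10 = 1/4 = pi_1  (ok)
  1/4*2/5 + 1/2*3/5 + 1/4*2/5 = 1/2 = pi_2  (ok)
  1/4*3/10 + 1/2*1/10 + 1/4*1/2 = 1/4 = pi_3  (ok)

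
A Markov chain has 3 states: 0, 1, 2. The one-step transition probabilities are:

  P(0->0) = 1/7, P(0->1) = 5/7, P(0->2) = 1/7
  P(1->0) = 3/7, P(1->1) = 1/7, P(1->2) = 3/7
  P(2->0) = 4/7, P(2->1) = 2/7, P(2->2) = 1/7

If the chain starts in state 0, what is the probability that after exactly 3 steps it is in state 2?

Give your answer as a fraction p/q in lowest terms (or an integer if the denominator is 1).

Answer: 73/343

Derivation:
Computing P^3 by repeated multiplication:
P^1 =
  0: [1/7, 5/7, 1/7]
  1: [3/7, 1/7, 3/7]
  2: [4/7, 2/7, 1/7]
P^2 =
  0: [20/49, 12/49, 17/49]
  1: [18/49, 22/49, 9/49]
  2: [2/7, 24/49, 11/49]
P^3 =
  0: [124/343, 146/343, 73/343]
  1: [120/343, 130/343, 93/343]
  2: [130/343, 116/343, 97/343]

(P^3)[0 -> 2] = 73/343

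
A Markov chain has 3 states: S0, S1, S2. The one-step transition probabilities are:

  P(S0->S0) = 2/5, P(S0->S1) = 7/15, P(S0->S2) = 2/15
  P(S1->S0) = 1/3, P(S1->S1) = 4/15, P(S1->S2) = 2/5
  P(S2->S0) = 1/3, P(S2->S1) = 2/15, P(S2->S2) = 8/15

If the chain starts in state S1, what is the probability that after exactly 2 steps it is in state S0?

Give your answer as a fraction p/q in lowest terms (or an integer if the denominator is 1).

Answer: 16/45

Derivation:
Computing P^2 by repeated multiplication:
P^1 =
  S0: [2/5, 7/15, 2/15]
  S1: [1/3, 4/15, 2/5]
  S2: [1/3, 2/15, 8/15]
P^2 =
  S0: [9/25, 74/225, 14/45]
  S1: [16/45, 7/25, 82/225]
  S2: [16/45, 59/225, 86/225]

(P^2)[S1 -> S0] = 16/45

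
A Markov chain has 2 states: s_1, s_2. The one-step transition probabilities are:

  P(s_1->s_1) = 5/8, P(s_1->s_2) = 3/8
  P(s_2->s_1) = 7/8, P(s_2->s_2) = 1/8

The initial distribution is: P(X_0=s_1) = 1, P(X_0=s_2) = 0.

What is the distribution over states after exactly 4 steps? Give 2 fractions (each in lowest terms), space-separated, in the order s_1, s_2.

Answer: 359/512 153/512

Derivation:
Propagating the distribution step by step (d_{t+1} = d_t * P):
d_0 = (s_1=1, s_2=0)
  d_1[s_1] = 1*5/8 + 0*7/8 = 5/8
  d_1[s_2] = 1*3/8 + 0*1/8 = 3/8
d_1 = (s_1=5/8, s_2=3/8)
  d_2[s_1] = 5/8*5/8 + 3/8*7/8 = 23/32
  d_2[s_2] = 5/8*3/8 + 3/8*1/8 = 9/32
d_2 = (s_1=23/32, s_2=9/32)
  d_3[s_1] = 23/32*5/8 + 9/32*7/8 = 89/128
  d_3[s_2] = 23/32*3/8 + 9/32*1/8 = 39/128
d_3 = (s_1=89/128, s_2=39/128)
  d_4[s_1] = 89/128*5/8 + 39/128*7/8 = 359/512
  d_4[s_2] = 89/128*3/8 + 39/128*1/8 = 153/512
d_4 = (s_1=359/512, s_2=153/512)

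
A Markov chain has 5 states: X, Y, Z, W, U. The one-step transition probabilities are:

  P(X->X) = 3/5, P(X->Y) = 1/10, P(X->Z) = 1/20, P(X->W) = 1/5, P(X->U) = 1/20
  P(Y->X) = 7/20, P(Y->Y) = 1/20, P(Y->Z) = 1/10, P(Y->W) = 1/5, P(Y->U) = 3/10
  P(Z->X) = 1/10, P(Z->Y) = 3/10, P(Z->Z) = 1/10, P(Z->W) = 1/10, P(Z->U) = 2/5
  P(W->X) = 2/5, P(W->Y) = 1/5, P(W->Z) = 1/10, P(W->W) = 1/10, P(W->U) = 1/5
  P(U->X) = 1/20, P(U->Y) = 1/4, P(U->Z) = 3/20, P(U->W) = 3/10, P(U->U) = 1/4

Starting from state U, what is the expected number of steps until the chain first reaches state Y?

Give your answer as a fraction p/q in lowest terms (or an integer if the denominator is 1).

Let h_i = expected steps to first reach Y from state i.
Boundary: h_Y = 0.
First-step equations for the other states:
  h_X = 1 + 3/5*h_X + 1/10*h_Y + 1/20*h_Z + 1/5*h_W + 1/20*h_U
  h_Z = 1 + 1/10*h_X + 3/10*h_Y + 1/10*h_Z + 1/10*h_W + 2/5*h_U
  h_W = 1 + 2/5*h_X + 1/5*h_Y + 1/10*h_Z + 1/10*h_W + 1/5*h_U
  h_U = 1 + 1/20*h_X + 1/4*h_Y + 3/20*h_Z + 3/10*h_W + 1/4*h_U

Substituting h_Y = 0 and rearranging gives the linear system (I - Q) h = 1:
  [2/5, -1/20, -1/5, -1/20] . (h_X, h_Z, h_W, h_U) = 1
  [-1/10, 9/10, -1/10, -2/5] . (h_X, h_Z, h_W, h_U) = 1
  [-2/5, -1/10, 9/10, -1/5] . (h_X, h_Z, h_W, h_U) = 1
  [-1/20, -3/20, -3/10, 3/4] . (h_X, h_Z, h_W, h_U) = 1

Solving yields:
  h_X = 15740/2417
  h_Z = 11260/2417
  h_W = 13590/2417
  h_U = 11960/2417

Starting state is U, so the expected hitting time is h_U = 11960/2417.

Answer: 11960/2417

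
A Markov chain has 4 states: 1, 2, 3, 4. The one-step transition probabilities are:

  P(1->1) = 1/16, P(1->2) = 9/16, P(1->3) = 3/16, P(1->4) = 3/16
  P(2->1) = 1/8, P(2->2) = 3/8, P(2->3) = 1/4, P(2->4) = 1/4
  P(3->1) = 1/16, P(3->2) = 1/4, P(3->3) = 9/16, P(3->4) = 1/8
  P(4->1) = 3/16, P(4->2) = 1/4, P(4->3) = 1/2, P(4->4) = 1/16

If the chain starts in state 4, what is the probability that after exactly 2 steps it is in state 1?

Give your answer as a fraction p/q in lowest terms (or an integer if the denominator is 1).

Answer: 11/128

Derivation:
Computing P^2 by repeated multiplication:
P^1 =
  1: [1/16, 9/16, 3/16, 3/16]
  2: [1/8, 3/8, 1/4, 1/4]
  3: [1/16, 1/4, 9/16, 1/8]
  4: [3/16, 1/4, 1/2, 1/16]
P^2 =
  1: [31/256, 87/256, 45/128, 3/16]
  2: [15/128, 43/128, 49/128, 21/128]
  3: [3/32, 77/256, 29/64, 39/256]
  4: [11/128, 87/256, 105/256, 21/128]

(P^2)[4 -> 1] = 11/128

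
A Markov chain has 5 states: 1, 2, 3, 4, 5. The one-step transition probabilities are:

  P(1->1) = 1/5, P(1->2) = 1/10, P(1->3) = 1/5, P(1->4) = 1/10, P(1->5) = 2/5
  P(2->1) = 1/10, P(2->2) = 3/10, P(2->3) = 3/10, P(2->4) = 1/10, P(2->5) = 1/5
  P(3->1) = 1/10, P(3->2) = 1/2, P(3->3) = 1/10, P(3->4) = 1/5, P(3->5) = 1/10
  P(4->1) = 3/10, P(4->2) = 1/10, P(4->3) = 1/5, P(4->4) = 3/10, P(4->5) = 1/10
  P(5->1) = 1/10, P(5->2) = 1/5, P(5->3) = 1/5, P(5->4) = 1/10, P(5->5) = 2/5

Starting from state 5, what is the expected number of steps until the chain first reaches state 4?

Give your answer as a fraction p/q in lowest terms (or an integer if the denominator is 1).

Let h_i = expected steps to first reach 4 from state i.
Boundary: h_4 = 0.
First-step equations for the other states:
  h_1 = 1 + 1/5*h_1 + 1/10*h_2 + 1/5*h_3 + 1/10*h_4 + 2/5*h_5
  h_2 = 1 + 1/10*h_1 + 3/10*h_2 + 3/10*h_3 + 1/10*h_4 + 1/5*h_5
  h_3 = 1 + 1/10*h_1 + 1/2*h_2 + 1/10*h_3 + 1/5*h_4 + 1/10*h_5
  h_5 = 1 + 1/10*h_1 + 1/5*h_2 + 1/5*h_3 + 1/10*h_4 + 2/5*h_5

Substituting h_4 = 0 and rearranging gives the linear system (I - Q) h = 1:
  [4/5, -1/10, -1/5, -2/5] . (h_1, h_2, h_3, h_5) = 1
  [-1/10, 7/10, -3/10, -1/5] . (h_1, h_2, h_3, h_5) = 1
  [-1/10, -1/2, 9/10, -1/10] . (h_1, h_2, h_3, h_5) = 1
  [-1/10, -1/5, -1/5, 3/5] . (h_1, h_2, h_3, h_5) = 1

Solving yields:
  h_1 = 8650/1043
  h_2 = 8550/1043
  h_3 = 7830/1043
  h_5 = 8640/1043

Starting state is 5, so the expected hitting time is h_5 = 8640/1043.

Answer: 8640/1043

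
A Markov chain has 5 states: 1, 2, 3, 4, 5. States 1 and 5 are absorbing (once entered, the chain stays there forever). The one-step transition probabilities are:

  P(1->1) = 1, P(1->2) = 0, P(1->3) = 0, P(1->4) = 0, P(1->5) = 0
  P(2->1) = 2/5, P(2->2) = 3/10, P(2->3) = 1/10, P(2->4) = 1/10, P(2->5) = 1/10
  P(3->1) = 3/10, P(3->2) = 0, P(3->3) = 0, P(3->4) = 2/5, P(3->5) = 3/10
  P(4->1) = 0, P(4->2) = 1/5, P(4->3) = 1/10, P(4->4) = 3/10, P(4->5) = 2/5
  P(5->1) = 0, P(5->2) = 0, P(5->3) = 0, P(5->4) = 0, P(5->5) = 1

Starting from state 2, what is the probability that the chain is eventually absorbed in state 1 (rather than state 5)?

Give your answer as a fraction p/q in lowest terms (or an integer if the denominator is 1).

Answer: 144/217

Derivation:
Let a_i = P(absorbed in 1 | start in state i).
Boundary conditions: a_1 = 1, a_5 = 0.
For each transient state i, a_i = sum_j P(i->j) * a_j:
  a_2 = 2/5*a_1 + 3/10*a_2 + 1/10*a_3 + 1/10*a_4 + 1/10*a_5
  a_3 = 3/10*a_1 + 0*a_2 + 0*a_3 + 2/5*a_4 + 3/10*a_5
  a_4 = 0*a_1 + 1/5*a_2 + 1/10*a_3 + 3/10*a_4 + 2/5*a_5

Substituting a_1 = 1 and a_5 = 0, rearrange to (I - Q) a = r where r[i] = P(i -> 1):
  [7/10, -1/10, -1/10] . (a_2, a_3, a_4) = 2/5
  [0, 1, -2/5] . (a_2, a_3, a_4) = 3/10
  [-1/5, -1/10, 7/10] . (a_2, a_3, a_4) = 0

Solving yields:
  a_2 = 144/217
  a_3 = 173/434
  a_4 = 107/434

Starting state is 2, so the absorption probability is a_2 = 144/217.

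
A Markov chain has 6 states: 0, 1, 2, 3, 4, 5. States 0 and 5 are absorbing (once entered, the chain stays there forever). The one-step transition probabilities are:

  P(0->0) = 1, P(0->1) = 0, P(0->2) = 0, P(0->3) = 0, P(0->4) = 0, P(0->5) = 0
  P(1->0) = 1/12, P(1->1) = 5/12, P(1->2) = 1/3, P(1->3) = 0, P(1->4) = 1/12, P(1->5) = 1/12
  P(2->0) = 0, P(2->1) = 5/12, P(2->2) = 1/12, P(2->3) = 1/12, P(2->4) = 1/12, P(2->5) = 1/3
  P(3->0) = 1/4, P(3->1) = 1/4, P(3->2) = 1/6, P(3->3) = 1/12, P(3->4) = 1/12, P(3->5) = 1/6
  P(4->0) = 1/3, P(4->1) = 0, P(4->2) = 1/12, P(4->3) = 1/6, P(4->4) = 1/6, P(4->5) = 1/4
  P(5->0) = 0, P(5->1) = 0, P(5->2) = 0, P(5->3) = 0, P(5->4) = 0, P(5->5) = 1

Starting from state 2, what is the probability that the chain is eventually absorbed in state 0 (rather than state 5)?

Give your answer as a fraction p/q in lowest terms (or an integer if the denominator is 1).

Let a_i = P(absorbed in 0 | start in state i).
Boundary conditions: a_0 = 1, a_5 = 0.
For each transient state i, a_i = sum_j P(i->j) * a_j:
  a_1 = 1/12*a_0 + 5/12*a_1 + 1/3*a_2 + 0*a_3 + 1/12*a_4 + 1/12*a_5
  a_2 = 0*a_0 + 5/12*a_1 + 1/12*a_2 + 1/12*a_3 + 1/12*a_4 + 1/3*a_5
  a_3 = 1/4*a_0 + 1/4*a_1 + 1/6*a_2 + 1/12*a_3 + 1/12*a_4 + 1/6*a_5
  a_4 = 1/3*a_0 + 0*a_1 + 1/12*a_2 + 1/6*a_3 + 1/6*a_4 + 1/4*a_5

Substituting a_0 = 1 and a_5 = 0, rearrange to (I - Q) a = r where r[i] = P(i -> 0):
  [7/12, -1/3, 0, -1/12] . (a_1, a_2, a_3, a_4) = 1/12
  [-5/12, 11/12, -1/12, -1/12] . (a_1, a_2, a_3, a_4) = 0
  [-1/4, -1/6, 11/12, -1/12] . (a_1, a_2, a_3, a_4) = 1/4
  [0, -1/12, -1/6, 5/6] . (a_1, a_2, a_3, a_4) = 1/3

Solving yields:
  a_1 = 2033/5616
  a_2 = 713/2808
  a_3 = 145/312
  a_4 = 2911/5616

Starting state is 2, so the absorption probability is a_2 = 713/2808.

Answer: 713/2808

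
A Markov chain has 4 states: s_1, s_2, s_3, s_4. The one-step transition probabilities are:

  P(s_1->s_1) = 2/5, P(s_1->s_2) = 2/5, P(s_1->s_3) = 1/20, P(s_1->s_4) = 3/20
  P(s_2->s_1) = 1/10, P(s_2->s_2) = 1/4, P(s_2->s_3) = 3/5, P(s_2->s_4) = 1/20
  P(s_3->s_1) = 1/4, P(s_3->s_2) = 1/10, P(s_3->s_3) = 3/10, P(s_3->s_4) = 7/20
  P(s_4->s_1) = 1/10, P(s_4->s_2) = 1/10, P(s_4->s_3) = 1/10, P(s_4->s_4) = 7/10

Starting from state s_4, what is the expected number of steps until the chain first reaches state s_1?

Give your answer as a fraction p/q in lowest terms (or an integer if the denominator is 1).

Let h_i = expected steps to first reach s_1 from state i.
Boundary: h_s_1 = 0.
First-step equations for the other states:
  h_s_2 = 1 + 1/10*h_s_1 + 1/4*h_s_2 + 3/5*h_s_3 + 1/20*h_s_4
  h_s_3 = 1 + 1/4*h_s_1 + 1/10*h_s_2 + 3/10*h_s_3 + 7/20*h_s_4
  h_s_4 = 1 + 1/10*h_s_1 + 1/10*h_s_2 + 1/10*h_s_3 + 7/10*h_s_4

Substituting h_s_1 = 0 and rearranging gives the linear system (I - Q) h = 1:
  [3/4, -3/5, -1/20] . (h_s_2, h_s_3, h_s_4) = 1
  [-1/10, 7/10, -7/20] . (h_s_2, h_s_3, h_s_4) = 1
  [-1/10, -1/10, 3/10] . (h_s_2, h_s_3, h_s_4) = 1

Solving yields:
  h_s_2 = 2420/353
  h_s_3 = 2210/353
  h_s_4 = 2720/353

Starting state is s_4, so the expected hitting time is h_s_4 = 2720/353.

Answer: 2720/353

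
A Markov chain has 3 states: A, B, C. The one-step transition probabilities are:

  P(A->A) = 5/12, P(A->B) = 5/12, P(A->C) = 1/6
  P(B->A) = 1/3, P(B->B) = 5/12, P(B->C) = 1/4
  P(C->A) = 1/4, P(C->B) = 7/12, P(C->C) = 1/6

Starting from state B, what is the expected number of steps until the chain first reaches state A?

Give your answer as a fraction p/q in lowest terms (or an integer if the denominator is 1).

Answer: 156/49

Derivation:
Let h_i = expected steps to first reach A from state i.
Boundary: h_A = 0.
First-step equations for the other states:
  h_B = 1 + 1/3*h_A + 5/12*h_B + 1/4*h_C
  h_C = 1 + 1/4*h_A + 7/12*h_B + 1/6*h_C

Substituting h_A = 0 and rearranging gives the linear system (I - Q) h = 1:
  [7/12, -1/4] . (h_B, h_C) = 1
  [-7/12, 5/6] . (h_B, h_C) = 1

Solving yields:
  h_B = 156/49
  h_C = 24/7

Starting state is B, so the expected hitting time is h_B = 156/49.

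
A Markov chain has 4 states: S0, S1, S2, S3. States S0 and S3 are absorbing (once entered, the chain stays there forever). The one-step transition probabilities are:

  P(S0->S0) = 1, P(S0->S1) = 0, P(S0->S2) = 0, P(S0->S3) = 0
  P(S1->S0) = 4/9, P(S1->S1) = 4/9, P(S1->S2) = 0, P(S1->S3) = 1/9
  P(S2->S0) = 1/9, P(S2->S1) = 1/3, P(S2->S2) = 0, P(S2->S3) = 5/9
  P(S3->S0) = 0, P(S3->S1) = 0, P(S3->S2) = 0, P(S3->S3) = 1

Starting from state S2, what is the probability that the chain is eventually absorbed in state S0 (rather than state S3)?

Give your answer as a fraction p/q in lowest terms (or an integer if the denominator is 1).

Answer: 17/45

Derivation:
Let a_i = P(absorbed in S0 | start in state i).
Boundary conditions: a_S0 = 1, a_S3 = 0.
For each transient state i, a_i = sum_j P(i->j) * a_j:
  a_S1 = 4/9*a_S0 + 4/9*a_S1 + 0*a_S2 + 1/9*a_S3
  a_S2 = 1/9*a_S0 + 1/3*a_S1 + 0*a_S2 + 5/9*a_S3

Substituting a_S0 = 1 and a_S3 = 0, rearrange to (I - Q) a = r where r[i] = P(i -> S0):
  [5/9, 0] . (a_S1, a_S2) = 4/9
  [-1/3, 1] . (a_S1, a_S2) = 1/9

Solving yields:
  a_S1 = 4/5
  a_S2 = 17/45

Starting state is S2, so the absorption probability is a_S2 = 17/45.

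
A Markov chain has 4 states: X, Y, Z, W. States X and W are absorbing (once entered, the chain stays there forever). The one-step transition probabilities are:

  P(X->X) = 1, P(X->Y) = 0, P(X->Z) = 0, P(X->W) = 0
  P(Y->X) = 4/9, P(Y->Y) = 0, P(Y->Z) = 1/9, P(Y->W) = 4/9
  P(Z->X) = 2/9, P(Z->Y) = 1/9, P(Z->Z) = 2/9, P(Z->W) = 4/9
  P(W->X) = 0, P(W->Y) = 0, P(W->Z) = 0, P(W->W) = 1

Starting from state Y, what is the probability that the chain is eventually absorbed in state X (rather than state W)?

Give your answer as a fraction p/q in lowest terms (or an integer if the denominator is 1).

Answer: 15/31

Derivation:
Let a_i = P(absorbed in X | start in state i).
Boundary conditions: a_X = 1, a_W = 0.
For each transient state i, a_i = sum_j P(i->j) * a_j:
  a_Y = 4/9*a_X + 0*a_Y + 1/9*a_Z + 4/9*a_W
  a_Z = 2/9*a_X + 1/9*a_Y + 2/9*a_Z + 4/9*a_W

Substituting a_X = 1 and a_W = 0, rearrange to (I - Q) a = r where r[i] = P(i -> X):
  [1, -1/9] . (a_Y, a_Z) = 4/9
  [-1/9, 7/9] . (a_Y, a_Z) = 2/9

Solving yields:
  a_Y = 15/31
  a_Z = 11/31

Starting state is Y, so the absorption probability is a_Y = 15/31.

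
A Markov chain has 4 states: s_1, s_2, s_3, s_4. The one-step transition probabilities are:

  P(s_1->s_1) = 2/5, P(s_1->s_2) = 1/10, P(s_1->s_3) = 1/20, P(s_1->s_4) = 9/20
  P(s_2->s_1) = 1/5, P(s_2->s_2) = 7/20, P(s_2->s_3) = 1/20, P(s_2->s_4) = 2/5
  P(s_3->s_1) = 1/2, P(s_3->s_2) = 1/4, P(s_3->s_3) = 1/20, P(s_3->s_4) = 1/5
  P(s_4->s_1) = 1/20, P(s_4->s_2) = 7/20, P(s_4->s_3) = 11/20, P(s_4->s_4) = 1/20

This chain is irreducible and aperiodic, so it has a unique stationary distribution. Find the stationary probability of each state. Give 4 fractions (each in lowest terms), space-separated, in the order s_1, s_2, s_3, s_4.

Answer: 43/160 2449/9280 351/1856 1291/4640

Derivation:
The stationary distribution satisfies pi = pi * P, i.e.:
  pi_s_1 = 2/5*pi_s_1 + 1/5*pi_s_2 + 1/2*pi_s_3 + 1/20*pi_s_4
  pi_s_2 = 1/10*pi_s_1 + 7/20*pi_s_2 + 1/4*pi_s_3 + 7/20*pi_s_4
  pi_s_3 = 1/20*pi_s_1 + 1/20*pi_s_2 + 1/20*pi_s_3 + 11/20*pi_s_4
  pi_s_4 = 9/20*pi_s_1 + 2/5*pi_s_2 + 1/5*pi_s_3 + 1/20*pi_s_4
with normalization: pi_s_1 + pi_s_2 + pi_s_3 + pi_s_4 = 1.

Using the first 3 balance equations plus normalization, the linear system A*pi = b is:
  [-3/5, 1/5, 1/2, 1/20] . pi = 0
  [1/10, -13/20, 1/4, 7/20] . pi = 0
  [1/20, 1/20, -19/20, 11/20] . pi = 0
  [1, 1, 1, 1] . pi = 1

Solving yields:
  pi_s_1 = 43/160
  pi_s_2 = 2449/9280
  pi_s_3 = 351/1856
  pi_s_4 = 1291/4640

Verification (pi * P):
  43/160*2/5 + 2449/9280*1/5 + 351/1856*1/2 + 1291/4640*1/20 = 43/160 = pi_s_1  (ok)
  43/160*1/10 + 2449/9280*7/20 + 351/1856*1/4 + 1291/4640*7/20 = 2449/9280 = pi_s_2  (ok)
  43/160*1/20 + 2449/9280*1/20 + 351/1856*1/20 + 1291/4640*11/20 = 351/1856 = pi_s_3  (ok)
  43/160*9/20 + 2449/9280*2/5 + 351/1856*1/5 + 1291/4640*1/20 = 1291/4640 = pi_s_4  (ok)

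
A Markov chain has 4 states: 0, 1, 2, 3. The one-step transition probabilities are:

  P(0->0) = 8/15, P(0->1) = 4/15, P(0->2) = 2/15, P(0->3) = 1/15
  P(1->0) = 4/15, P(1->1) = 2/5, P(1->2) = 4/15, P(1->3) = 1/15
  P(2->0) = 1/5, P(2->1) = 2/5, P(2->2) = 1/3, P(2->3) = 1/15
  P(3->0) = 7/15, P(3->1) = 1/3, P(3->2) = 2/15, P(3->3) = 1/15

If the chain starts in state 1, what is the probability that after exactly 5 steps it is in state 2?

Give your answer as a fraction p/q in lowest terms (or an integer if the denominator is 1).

Computing P^5 by repeated multiplication:
P^1 =
  0: [8/15, 4/15, 2/15, 1/15]
  1: [4/15, 2/5, 4/15, 1/15]
  2: [1/5, 2/5, 1/3, 1/15]
  3: [7/15, 1/3, 2/15, 1/15]
P^2 =
  0: [31/75, 73/225, 44/225, 1/15]
  1: [1/3, 9/25, 6/25, 1/15]
  2: [14/45, 83/225, 19/75, 1/15]
  3: [89/225, 1/3, 46/225, 1/15]
P^3 =
  0: [1273/3375, 383/1125, 728/3375, 1/15]
  1: [397/1125, 79/225, 86/375, 1/15]
  2: [1168/3375, 239/675, 787/3375, 1/15]
  3: [251/675, 1157/3375, 82/375, 1/15]
P^4 =
  0: [18539/50625, 17479/50625, 416/1875, 1/15]
  1: [1211/3375, 5881/16875, 3814/16875, 1/15]
  2: [1204/3375, 17689/50625, 11501/50625, 1/15]
  3: [18457/50625, 3503/10125, 11278/50625, 1/15]
P^5 =
  0: [275549/759375, 263297/759375, 169904/759375, 1/15]
  1: [30427/84375, 17603/50625, 56954/253125, 1/15]
  2: [273364/759375, 17617/50625, 171131/759375, 1/15]
  3: [1223/3375, 263461/759375, 170114/759375, 1/15]

(P^5)[1 -> 2] = 56954/253125

Answer: 56954/253125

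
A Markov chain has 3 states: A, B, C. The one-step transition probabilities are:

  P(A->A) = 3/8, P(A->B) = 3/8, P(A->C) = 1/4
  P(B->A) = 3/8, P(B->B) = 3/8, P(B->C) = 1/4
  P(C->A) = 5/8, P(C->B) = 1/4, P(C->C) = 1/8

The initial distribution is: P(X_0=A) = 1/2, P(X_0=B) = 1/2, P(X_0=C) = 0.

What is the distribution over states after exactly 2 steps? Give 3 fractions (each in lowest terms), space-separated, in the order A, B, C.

Answer: 7/16 11/32 7/32

Derivation:
Propagating the distribution step by step (d_{t+1} = d_t * P):
d_0 = (A=1/2, B=1/2, C=0)
  d_1[A] = 1/2*3/8 + 1/2*3/8 + 0*5/8 = 3/8
  d_1[B] = 1/2*3/8 + 1/2*3/8 + 0*1/4 = 3/8
  d_1[C] = 1/2*1/4 + 1/2*1/4 + 0*1/8 = 1/4
d_1 = (A=3/8, B=3/8, C=1/4)
  d_2[A] = 3/8*3/8 + 3/8*3/8 + 1/4*5/8 = 7/16
  d_2[B] = 3/8*3/8 + 3/8*3/8 + 1/4*1/4 = 11/32
  d_2[C] = 3/8*1/4 + 3/8*1/4 + 1/4*1/8 = 7/32
d_2 = (A=7/16, B=11/32, C=7/32)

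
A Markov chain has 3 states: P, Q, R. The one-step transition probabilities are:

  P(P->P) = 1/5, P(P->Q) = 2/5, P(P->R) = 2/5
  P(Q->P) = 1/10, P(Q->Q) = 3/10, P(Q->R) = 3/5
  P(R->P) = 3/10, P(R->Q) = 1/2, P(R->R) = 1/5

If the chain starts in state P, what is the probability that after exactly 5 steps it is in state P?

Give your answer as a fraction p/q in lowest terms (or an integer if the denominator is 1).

Computing P^5 by repeated multiplication:
P^1 =
  P: [1/5, 2/5, 2/5]
  Q: [1/10, 3/10, 3/5]
  R: [3/10, 1/2, 1/5]
P^2 =
  P: [1/5, 2/5, 2/5]
  Q: [23/100, 43/100, 17/50]
  R: [17/100, 37/100, 23/50]
P^3 =
  P: [1/5, 2/5, 2/5]
  Q: [191/1000, 391/1000, 209/500]
  R: [209/1000, 409/1000, 191/500]
P^4 =
  P: [1/5, 2/5, 2/5]
  Q: [2027/10000, 4027/10000, 1973/5000]
  R: [1973/10000, 3973/10000, 2027/5000]
P^5 =
  P: [1/5, 2/5, 2/5]
  Q: [19919/100000, 39919/100000, 20081/50000]
  R: [20081/100000, 40081/100000, 19919/50000]

(P^5)[P -> P] = 1/5

Answer: 1/5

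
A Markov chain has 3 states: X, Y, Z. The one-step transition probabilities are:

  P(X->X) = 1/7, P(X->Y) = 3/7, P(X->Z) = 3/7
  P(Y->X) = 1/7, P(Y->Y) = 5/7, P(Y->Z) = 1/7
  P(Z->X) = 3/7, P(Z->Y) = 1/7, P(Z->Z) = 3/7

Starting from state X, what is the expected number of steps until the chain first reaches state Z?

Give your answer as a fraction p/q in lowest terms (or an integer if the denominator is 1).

Answer: 35/9

Derivation:
Let h_i = expected steps to first reach Z from state i.
Boundary: h_Z = 0.
First-step equations for the other states:
  h_X = 1 + 1/7*h_X + 3/7*h_Y + 3/7*h_Z
  h_Y = 1 + 1/7*h_X + 5/7*h_Y + 1/7*h_Z

Substituting h_Z = 0 and rearranging gives the linear system (I - Q) h = 1:
  [6/7, -3/7] . (h_X, h_Y) = 1
  [-1/7, 2/7] . (h_X, h_Y) = 1

Solving yields:
  h_X = 35/9
  h_Y = 49/9

Starting state is X, so the expected hitting time is h_X = 35/9.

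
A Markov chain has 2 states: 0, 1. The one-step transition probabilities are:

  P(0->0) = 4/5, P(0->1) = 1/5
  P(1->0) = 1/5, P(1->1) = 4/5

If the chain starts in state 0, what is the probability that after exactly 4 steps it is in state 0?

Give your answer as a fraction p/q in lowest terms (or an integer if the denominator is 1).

Computing P^4 by repeated multiplication:
P^1 =
  0: [4/5, 1/5]
  1: [1/5, 4/5]
P^2 =
  0: [17/25, 8/25]
  1: [8/25, 17/25]
P^3 =
  0: [76/125, 49/125]
  1: [49/125, 76/125]
P^4 =
  0: [353/625, 272/625]
  1: [272/625, 353/625]

(P^4)[0 -> 0] = 353/625

Answer: 353/625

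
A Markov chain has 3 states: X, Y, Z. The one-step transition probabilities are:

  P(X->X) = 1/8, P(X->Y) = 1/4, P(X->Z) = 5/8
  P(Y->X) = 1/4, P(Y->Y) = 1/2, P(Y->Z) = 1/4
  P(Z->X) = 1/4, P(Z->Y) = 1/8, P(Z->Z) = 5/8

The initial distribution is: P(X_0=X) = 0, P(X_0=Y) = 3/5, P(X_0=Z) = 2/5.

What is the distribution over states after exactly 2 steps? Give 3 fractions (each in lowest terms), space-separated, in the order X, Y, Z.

Propagating the distribution step by step (d_{t+1} = d_t * P):
d_0 = (X=0, Y=3/5, Z=2/5)
  d_1[X] = 0*1/8 + 3/5*1/4 + 2/5*1/4 = 1/4
  d_1[Y] = 0*1/4 + 3/5*1/2 + 2/5*1/8 = 7/20
  d_1[Z] = 0*5/8 + 3/5*1/4 + 2/5*5/8 = 2/5
d_1 = (X=1/4, Y=7/20, Z=2/5)
  d_2[X] = 1/4*1/8 + 7/20*1/4 + 2/5*1/4 = 7/32
  d_2[Y] = 1/4*1/4 + 7/20*1/2 + 2/5*1/8 = 23/80
  d_2[Z] = 1/4*5/8 + 7/20*1/4 + 2/5*5/8 = 79/160
d_2 = (X=7/32, Y=23/80, Z=79/160)

Answer: 7/32 23/80 79/160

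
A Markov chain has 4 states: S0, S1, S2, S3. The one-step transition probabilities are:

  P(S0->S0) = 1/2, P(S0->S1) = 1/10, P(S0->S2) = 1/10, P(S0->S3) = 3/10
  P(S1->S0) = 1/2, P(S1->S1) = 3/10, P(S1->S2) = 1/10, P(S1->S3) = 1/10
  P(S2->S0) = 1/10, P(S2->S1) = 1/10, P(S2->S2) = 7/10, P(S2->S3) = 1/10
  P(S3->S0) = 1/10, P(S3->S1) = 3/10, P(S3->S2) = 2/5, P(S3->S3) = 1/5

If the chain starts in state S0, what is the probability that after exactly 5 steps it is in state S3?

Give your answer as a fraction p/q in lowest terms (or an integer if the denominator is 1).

Answer: 17727/100000

Derivation:
Computing P^5 by repeated multiplication:
P^1 =
  S0: [1/2, 1/10, 1/10, 3/10]
  S1: [1/2, 3/10, 1/10, 1/10]
  S2: [1/10, 1/10, 7/10, 1/10]
  S3: [1/10, 3/10, 2/5, 1/5]
P^2 =
  S0: [17/50, 9/50, 1/4, 23/100]
  S1: [21/50, 9/50, 19/100, 21/100]
  S2: [9/50, 7/50, 11/20, 13/100]
  S3: [13/50, 1/5, 2/5, 7/50]
P^3 =
  S0: [77/250, 91/500, 319/1000, 191/1000]
  S1: [17/50, 89/500, 277/1000, 41/200]
  S2: [57/250, 77/500, 469/1000, 149/1000]
  S3: [71/250, 21/125, 191/500, 83/500]
P^4 =
  S0: [37/125, 873/5000, 3487/10000, 1807/10000]
  S1: [192/625, 883/5000, 3277/10000, 377/2000]
  S2: [158/625, 803/5000, 4261/10000, 321/2000]
  S3: [351/1250, 417/2500, 379/1000, 867/5000]
P^5 =
  S0: [3603/12500, 8553/50000, 36343/100000, 17727/100000]
  S1: [3669/12500, 8651/50000, 35317/100000, 18029/100000]
  S2: [3317/12500, 8211/50000, 40381/100000, 16661/100000]
  S3: [872/3125, 4201/25000, 18971/50000, 347/2000]

(P^5)[S0 -> S3] = 17727/100000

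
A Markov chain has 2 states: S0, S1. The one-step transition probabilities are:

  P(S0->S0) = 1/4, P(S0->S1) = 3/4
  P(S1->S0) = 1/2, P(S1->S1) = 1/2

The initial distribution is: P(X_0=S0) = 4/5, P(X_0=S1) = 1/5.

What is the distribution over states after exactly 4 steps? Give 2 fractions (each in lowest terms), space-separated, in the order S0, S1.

Propagating the distribution step by step (d_{t+1} = d_t * P):
d_0 = (S0=4/5, S1=1/5)
  d_1[S0] = 4/5*1/4 + 1/5*1/2 = 3/10
  d_1[S1] = 4/5*3/4 + 1/5*1/2 = 7/10
d_1 = (S0=3/10, S1=7/10)
  d_2[S0] = 3/10*1/4 + 7/10*1/2 = 17/40
  d_2[S1] = 3/10*3/4 + 7/10*1/2 = 23/40
d_2 = (S0=17/40, S1=23/40)
  d_3[S0] = 17/40*1/4 + 23/40*1/2 = 63/160
  d_3[S1] = 17/40*3/4 + 23/40*1/2 = 97/160
d_3 = (S0=63/160, S1=97/160)
  d_4[S0] = 63/160*1/4 + 97/160*1/2 = 257/640
  d_4[S1] = 63/160*3/4 + 97/160*1/2 = 383/640
d_4 = (S0=257/640, S1=383/640)

Answer: 257/640 383/640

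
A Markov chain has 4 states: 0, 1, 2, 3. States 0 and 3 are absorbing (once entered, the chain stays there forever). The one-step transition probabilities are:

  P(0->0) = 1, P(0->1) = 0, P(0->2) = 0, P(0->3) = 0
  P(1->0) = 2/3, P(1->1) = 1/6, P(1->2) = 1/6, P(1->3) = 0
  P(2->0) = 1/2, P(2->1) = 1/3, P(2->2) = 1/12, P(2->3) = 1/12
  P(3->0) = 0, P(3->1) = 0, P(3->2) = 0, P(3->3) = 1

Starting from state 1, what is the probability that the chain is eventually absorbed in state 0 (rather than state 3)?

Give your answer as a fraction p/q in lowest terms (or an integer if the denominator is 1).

Answer: 50/51

Derivation:
Let a_i = P(absorbed in 0 | start in state i).
Boundary conditions: a_0 = 1, a_3 = 0.
For each transient state i, a_i = sum_j P(i->j) * a_j:
  a_1 = 2/3*a_0 + 1/6*a_1 + 1/6*a_2 + 0*a_3
  a_2 = 1/2*a_0 + 1/3*a_1 + 1/12*a_2 + 1/12*a_3

Substituting a_0 = 1 and a_3 = 0, rearrange to (I - Q) a = r where r[i] = P(i -> 0):
  [5/6, -1/6] . (a_1, a_2) = 2/3
  [-1/3, 11/12] . (a_1, a_2) = 1/2

Solving yields:
  a_1 = 50/51
  a_2 = 46/51

Starting state is 1, so the absorption probability is a_1 = 50/51.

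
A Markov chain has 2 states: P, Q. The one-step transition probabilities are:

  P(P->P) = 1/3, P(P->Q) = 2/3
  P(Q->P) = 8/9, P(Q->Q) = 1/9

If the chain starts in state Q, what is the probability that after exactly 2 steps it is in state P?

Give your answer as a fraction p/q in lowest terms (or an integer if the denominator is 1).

Answer: 32/81

Derivation:
Computing P^2 by repeated multiplication:
P^1 =
  P: [1/3, 2/3]
  Q: [8/9, 1/9]
P^2 =
  P: [19/27, 8/27]
  Q: [32/81, 49/81]

(P^2)[Q -> P] = 32/81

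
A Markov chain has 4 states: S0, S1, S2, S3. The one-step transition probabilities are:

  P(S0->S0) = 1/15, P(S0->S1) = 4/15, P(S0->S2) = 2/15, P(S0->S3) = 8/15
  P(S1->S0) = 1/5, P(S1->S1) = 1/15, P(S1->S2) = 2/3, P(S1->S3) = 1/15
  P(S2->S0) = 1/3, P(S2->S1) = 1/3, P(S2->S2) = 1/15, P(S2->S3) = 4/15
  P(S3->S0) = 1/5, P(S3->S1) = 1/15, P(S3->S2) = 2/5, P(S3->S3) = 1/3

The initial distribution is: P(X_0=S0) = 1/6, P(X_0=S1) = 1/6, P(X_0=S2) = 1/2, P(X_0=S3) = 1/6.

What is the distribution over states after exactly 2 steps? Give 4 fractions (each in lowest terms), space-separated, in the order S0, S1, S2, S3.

Answer: 134/675 8/45 431/1350 137/450

Derivation:
Propagating the distribution step by step (d_{t+1} = d_t * P):
d_0 = (S0=1/6, S1=1/6, S2=1/2, S3=1/6)
  d_1[S0] = 1/6*1/15 + 1/6*1/5 + 1/2*1/3 + 1/6*1/5 = 11/45
  d_1[S1] = 1/6*4/15 + 1/6*1/15 + 1/2*1/3 + 1/6*1/15 = 7/30
  d_1[S2] = 1/6*2/15 + 1/6*2/3 + 1/2*1/15 + 1/6*2/5 = 7/30
  d_1[S3] = 1/6*8/15 + 1/6*1/15 + 1/2*4/15 + 1/6*1/3 = 13/45
d_1 = (S0=11/45, S1=7/30, S2=7/30, S3=13/45)
  d_2[S0] = 11/45*1/15 + 7/30*1/5 + 7/30*1/3 + 13/45*1/5 = 134/675
  d_2[S1] = 11/45*4/15 + 7/30*1/15 + 7/30*1/3 + 13/45*1/15 = 8/45
  d_2[S2] = 11/45*2/15 + 7/30*2/3 + 7/30*1/15 + 13/45*2/5 = 431/1350
  d_2[S3] = 11/45*8/15 + 7/30*1/15 + 7/30*4/15 + 13/45*1/3 = 137/450
d_2 = (S0=134/675, S1=8/45, S2=431/1350, S3=137/450)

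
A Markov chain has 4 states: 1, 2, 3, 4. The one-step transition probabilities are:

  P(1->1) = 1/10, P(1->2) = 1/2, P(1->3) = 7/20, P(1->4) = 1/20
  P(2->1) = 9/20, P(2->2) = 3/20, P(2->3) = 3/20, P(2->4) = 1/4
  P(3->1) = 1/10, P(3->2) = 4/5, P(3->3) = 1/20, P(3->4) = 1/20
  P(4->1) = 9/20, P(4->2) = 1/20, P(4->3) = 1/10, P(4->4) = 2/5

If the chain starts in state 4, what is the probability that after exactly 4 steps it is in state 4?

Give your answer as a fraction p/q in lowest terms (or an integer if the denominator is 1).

Answer: 933/5000

Derivation:
Computing P^4 by repeated multiplication:
P^1 =
  1: [1/10, 1/2, 7/20, 1/20]
  2: [9/20, 3/20, 3/20, 1/4]
  3: [1/10, 4/5, 1/20, 1/20]
  4: [9/20, 1/20, 1/10, 2/5]
P^2 =
  1: [117/400, 163/400, 53/400, 67/400]
  2: [6/25, 19/50, 17/80, 67/400]
  3: [159/400, 17/80, 13/80, 91/400]
  4: [103/400, 133/400, 21/100, 1/5]
P^3 =
  1: [241/800, 1287/4000, 299/1600, 1521/8000]
  2: [2333/8000, 2843/8000, 1347/8000, 1477/8000]
  3: [127/500, 93/250, 323/1600, 1377/8000]
  4: [2291/8000, 2853/8000, 341/2000, 373/2000]
P^4 =
  1: [8933/32000, 57263/160000, 29129/160000, 28943/160000]
  2: [289/1000, 6861/20000, 29161/160000, 29711/160000]
  3: [46471/160000, 11293/32000, 27521/160000, 29543/160000]
  4: [9283/32000, 10957/32000, 1809/10000, 933/5000]

(P^4)[4 -> 4] = 933/5000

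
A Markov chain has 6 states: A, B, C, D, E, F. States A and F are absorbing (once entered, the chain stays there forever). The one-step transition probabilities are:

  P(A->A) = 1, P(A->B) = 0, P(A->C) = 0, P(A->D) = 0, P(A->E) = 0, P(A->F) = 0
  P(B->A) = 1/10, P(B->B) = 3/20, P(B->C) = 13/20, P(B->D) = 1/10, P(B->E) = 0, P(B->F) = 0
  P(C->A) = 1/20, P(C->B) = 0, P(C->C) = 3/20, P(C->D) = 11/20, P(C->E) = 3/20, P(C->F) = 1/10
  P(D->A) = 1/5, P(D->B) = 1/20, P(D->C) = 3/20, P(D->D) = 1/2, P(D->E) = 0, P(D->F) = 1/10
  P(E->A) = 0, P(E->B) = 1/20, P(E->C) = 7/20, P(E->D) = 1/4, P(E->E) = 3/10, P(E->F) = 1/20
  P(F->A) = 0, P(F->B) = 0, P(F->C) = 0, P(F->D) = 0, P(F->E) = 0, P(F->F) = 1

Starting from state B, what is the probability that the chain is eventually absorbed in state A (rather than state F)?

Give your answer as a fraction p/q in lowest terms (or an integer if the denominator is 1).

Let a_i = P(absorbed in A | start in state i).
Boundary conditions: a_A = 1, a_F = 0.
For each transient state i, a_i = sum_j P(i->j) * a_j:
  a_B = 1/10*a_A + 3/20*a_B + 13/20*a_C + 1/10*a_D + 0*a_E + 0*a_F
  a_C = 1/20*a_A + 0*a_B + 3/20*a_C + 11/20*a_D + 3/20*a_E + 1/10*a_F
  a_D = 1/5*a_A + 1/20*a_B + 3/20*a_C + 1/2*a_D + 0*a_E + 1/10*a_F
  a_E = 0*a_A + 1/20*a_B + 7/20*a_C + 1/4*a_D + 3/10*a_E + 1/20*a_F

Substituting a_A = 1 and a_F = 0, rearrange to (I - Q) a = r where r[i] = P(i -> A):
  [17/20, -13/20, -1/10, 0] . (a_B, a_C, a_D, a_E) = 1/10
  [0, 17/20, -11/20, -3/20] . (a_B, a_C, a_D, a_E) = 1/20
  [-1/20, -3/20, 1/2, 0] . (a_B, a_C, a_D, a_E) = 1/5
  [-1/20, -7/20, -1/4, 7/10] . (a_B, a_C, a_D, a_E) = 0

Solving yields:
  a_B = 7877/12616
  a_C = 7133/12616
  a_D = 3987/6308
  a_E = 6977/12616

Starting state is B, so the absorption probability is a_B = 7877/12616.

Answer: 7877/12616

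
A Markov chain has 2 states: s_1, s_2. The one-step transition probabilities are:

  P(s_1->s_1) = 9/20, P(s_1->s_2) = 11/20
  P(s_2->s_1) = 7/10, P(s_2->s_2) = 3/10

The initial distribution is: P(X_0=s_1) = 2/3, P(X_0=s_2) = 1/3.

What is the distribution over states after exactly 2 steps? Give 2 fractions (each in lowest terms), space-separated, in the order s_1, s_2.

Answer: 17/30 13/30

Derivation:
Propagating the distribution step by step (d_{t+1} = d_t * P):
d_0 = (s_1=2/3, s_2=1/3)
  d_1[s_1] = 2/3*9/20 + 1/3*7/10 = 8/15
  d_1[s_2] = 2/3*11/20 + 1/3*3/10 = 7/15
d_1 = (s_1=8/15, s_2=7/15)
  d_2[s_1] = 8/15*9/20 + 7/15*7/10 = 17/30
  d_2[s_2] = 8/15*11/20 + 7/15*3/10 = 13/30
d_2 = (s_1=17/30, s_2=13/30)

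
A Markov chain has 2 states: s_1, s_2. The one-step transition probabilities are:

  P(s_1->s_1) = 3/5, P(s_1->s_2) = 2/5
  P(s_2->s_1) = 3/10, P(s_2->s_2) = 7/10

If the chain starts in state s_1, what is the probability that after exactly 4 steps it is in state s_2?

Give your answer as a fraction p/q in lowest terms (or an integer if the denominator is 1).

Answer: 1417/2500

Derivation:
Computing P^4 by repeated multiplication:
P^1 =
  s_1: [3/5, 2/5]
  s_2: [3/10, 7/10]
P^2 =
  s_1: [12/25, 13/25]
  s_2: [39/100, 61/100]
P^3 =
  s_1: [111/250, 139/250]
  s_2: [417/1000, 583/1000]
P^4 =
  s_1: [1083/2500, 1417/2500]
  s_2: [4251/10000, 5749/10000]

(P^4)[s_1 -> s_2] = 1417/2500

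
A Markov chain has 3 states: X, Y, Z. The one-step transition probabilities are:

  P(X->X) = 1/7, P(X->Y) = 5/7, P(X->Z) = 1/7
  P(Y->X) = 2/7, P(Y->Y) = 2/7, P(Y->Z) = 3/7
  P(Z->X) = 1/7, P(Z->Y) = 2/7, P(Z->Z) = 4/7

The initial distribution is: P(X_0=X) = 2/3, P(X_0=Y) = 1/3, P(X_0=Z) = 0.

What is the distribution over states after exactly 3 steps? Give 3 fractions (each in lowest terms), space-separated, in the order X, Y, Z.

Propagating the distribution step by step (d_{t+1} = d_t * P):
d_0 = (X=2/3, Y=1/3, Z=0)
  d_1[X] = 2/3*1/7 + 1/3*2/7 + 0*1/7 = 4/21
  d_1[Y] = 2/3*5/7 + 1/3*2/7 + 0*2/7 = 4/7
  d_1[Z] = 2/3*1/7 + 1/3*3/7 + 0*4/7 = 5/21
d_1 = (X=4/21, Y=4/7, Z=5/21)
  d_2[X] = 4/21*1/7 + 4/7*2/7 + 5/21*1/7 = 11/49
  d_2[Y] = 4/21*5/7 + 4/7*2/7 + 5/21*2/7 = 18/49
  d_2[Z] = 4/21*1/7 + 4/7*3/7 + 5/21*4/7 = 20/49
d_2 = (X=11/49, Y=18/49, Z=20/49)
  d_3[X] = 11/49*1/7 + 18/49*2/7 + 20/49*1/7 = 67/343
  d_3[Y] = 11/49*5/7 + 18/49*2/7 + 20/49*2/7 = 131/343
  d_3[Z] = 11/49*1/7 + 18/49*3/7 + 20/49*4/7 = 145/343
d_3 = (X=67/343, Y=131/343, Z=145/343)

Answer: 67/343 131/343 145/343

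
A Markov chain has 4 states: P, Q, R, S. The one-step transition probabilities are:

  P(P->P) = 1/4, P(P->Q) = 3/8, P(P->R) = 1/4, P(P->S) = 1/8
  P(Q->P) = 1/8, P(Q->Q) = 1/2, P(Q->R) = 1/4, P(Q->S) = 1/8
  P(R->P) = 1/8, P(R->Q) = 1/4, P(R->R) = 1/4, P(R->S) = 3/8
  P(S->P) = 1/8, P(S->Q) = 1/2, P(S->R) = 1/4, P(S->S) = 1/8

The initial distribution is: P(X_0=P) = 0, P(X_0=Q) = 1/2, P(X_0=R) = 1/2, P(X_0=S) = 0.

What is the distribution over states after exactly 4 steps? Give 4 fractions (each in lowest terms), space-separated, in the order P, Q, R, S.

Propagating the distribution step by step (d_{t+1} = d_t * P):
d_0 = (P=0, Q=1/2, R=1/2, S=0)
  d_1[P] = 0*1/4 + 1/2*1/8 + 1/2*1/8 + 0*1/8 = 1/8
  d_1[Q] = 0*3/8 + 1/2*1/2 + 1/2*1/4 + 0*1/2 = 3/8
  d_1[R] = 0*1/4 + 1/2*1/4 + 1/2*1/4 + 0*1/4 = 1/4
  d_1[S] = 0*1/8 + 1/2*1/8 + 1/2*3/8 + 0*1/8 = 1/4
d_1 = (P=1/8, Q=3/8, R=1/4, S=1/4)
  d_2[P] = 1/8*1/4 + 3/8*1/8 + 1/4*1/8 + 1/4*1/8 = 9/64
  d_2[Q] = 1/8*3/8 + 3/8*1/2 + 1/4*1/4 + 1/4*1/2 = 27/64
  d_2[R] = 1/8*1/4 + 3/8*1/4 + 1/4*1/4 + 1/4*1/4 = 1/4
  d_2[S] = 1/8*1/8 + 3/8*1/8 + 1/4*3/8 + 1/4*1/8 = 3/16
d_2 = (P=9/64, Q=27/64, R=1/4, S=3/16)
  d_3[P] = 9/64*1/4 + 27/64*1/8 + 1/4*1/8 + 3/16*1/8 = 73/512
  d_3[Q] = 9/64*3/8 + 27/64*1/2 + 1/4*1/4 + 3/16*1/2 = 215/512
  d_3[R] = 9/64*1/4 + 27/64*1/4 + 1/4*1/4 + 3/16*1/4 = 1/4
  d_3[S] = 9/64*1/8 + 27/64*1/8 + 1/4*3/8 + 3/16*1/8 = 3/16
d_3 = (P=73/512, Q=215/512, R=1/4, S=3/16)
  d_4[P] = 73/512*1/4 + 215/512*1/8 + 1/4*1/8 + 3/16*1/8 = 585/4096
  d_4[Q] = 73/512*3/8 + 215/512*1/2 + 1/4*1/4 + 3/16*1/2 = 1719/4096
  d_4[R] = 73/512*1/4 + 215/512*1/4 + 1/4*1/4 + 3/16*1/4 = 1/4
  d_4[S] = 73/512*1/8 + 215/512*1/8 + 1/4*3/8 + 3/16*1/8 = 3/16
d_4 = (P=585/4096, Q=1719/4096, R=1/4, S=3/16)

Answer: 585/4096 1719/4096 1/4 3/16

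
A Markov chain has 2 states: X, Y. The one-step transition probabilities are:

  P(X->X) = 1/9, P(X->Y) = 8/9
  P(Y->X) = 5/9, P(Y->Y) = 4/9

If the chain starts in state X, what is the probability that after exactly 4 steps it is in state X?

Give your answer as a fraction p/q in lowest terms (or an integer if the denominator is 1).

Answer: 2681/6561

Derivation:
Computing P^4 by repeated multiplication:
P^1 =
  X: [1/9, 8/9]
  Y: [5/9, 4/9]
P^2 =
  X: [41/81, 40/81]
  Y: [25/81, 56/81]
P^3 =
  X: [241/729, 488/729]
  Y: [305/729, 424/729]
P^4 =
  X: [2681/6561, 3880/6561]
  Y: [2425/6561, 4136/6561]

(P^4)[X -> X] = 2681/6561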